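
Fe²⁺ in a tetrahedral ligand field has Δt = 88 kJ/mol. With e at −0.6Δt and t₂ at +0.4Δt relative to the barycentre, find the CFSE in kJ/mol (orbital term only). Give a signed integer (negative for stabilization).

Fe is in group 8, so Fe²⁺ is d⁶ (8 − 2 = 6).
With tetrahedral geometry the complex is necessarily high-spin.
Configuration: e³ t₂³.
The orbital stabilization is -0.6Δt = -0.6 × 88 = -53 kJ/mol.

-53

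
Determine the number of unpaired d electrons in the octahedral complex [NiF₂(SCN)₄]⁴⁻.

Ligand charges: 2×(-1) from F⁻ and 4×(-1) from SCN⁻ sum to -6; with overall charge -4, Ni is +2.
Group 10 minus oxidation state +2 gives a d⁸ configuration for Ni²⁺.
Configuration: t₂g⁶ eg², giving 2 unpaired electrons.

2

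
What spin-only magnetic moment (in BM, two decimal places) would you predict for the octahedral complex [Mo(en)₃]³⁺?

3.87 BM

en is neutral, so the +3 overall charge sits on Mo: oxidation state +3.
Mo³⁺: group 6, so d-count = 6 − 3 = 3.
For octahedral d³ the high- and low-spin configurations coincide.
Configuration: t₂g³ eg⁰ → 3 unpaired electrons.
μ(spin-only) = √[3(3+2)] = √15 ≈ 3.87 BM.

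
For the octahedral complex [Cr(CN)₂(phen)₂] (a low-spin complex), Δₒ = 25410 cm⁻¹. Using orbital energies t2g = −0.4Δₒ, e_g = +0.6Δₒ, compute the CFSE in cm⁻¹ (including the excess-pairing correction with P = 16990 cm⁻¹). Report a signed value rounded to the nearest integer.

-23666

Ligand charges: 2×(-1) from CN⁻ and 2×(+0) from phen sum to -2; with overall charge +0, Cr is +2.
Cr is in group 6, so Cr²⁺ is d⁴ (6 − 2 = 4).
Electron filling gives t2g^4 e_g^0.
Orbital CFSE = 4(-0.4) + 0(0.6) = -1.6Δₒ = -1.6 × 25410 = -40656 cm⁻¹.
Relative to high-spin t2g^3 e_g^1 (0 paired), the low-spin configuration has 1 additional pair, contributing +1 × 16990 = +16990 cm⁻¹.
Net CFSE = -40656 + 16990 = -23666 cm⁻¹.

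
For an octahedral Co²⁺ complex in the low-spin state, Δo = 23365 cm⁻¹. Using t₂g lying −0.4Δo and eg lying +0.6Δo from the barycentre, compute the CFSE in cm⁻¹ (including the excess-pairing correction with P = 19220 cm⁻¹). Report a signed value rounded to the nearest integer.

-22837

Co is in group 9, so Co²⁺ is d⁷ (9 − 2 = 7).
The d⁷ electrons fill as t₂g⁶ eg¹.
Orbital CFSE = 6(-0.4) + 1(0.6) = -1.8Δo = -1.8 × 23365 = -42057 cm⁻¹.
Pairing penalty: 3 pairs vs 2 in the high-spin reference → 1 extra × P = 19220 cm⁻¹.
Net CFSE = -42057 + 19220 = -22837 cm⁻¹.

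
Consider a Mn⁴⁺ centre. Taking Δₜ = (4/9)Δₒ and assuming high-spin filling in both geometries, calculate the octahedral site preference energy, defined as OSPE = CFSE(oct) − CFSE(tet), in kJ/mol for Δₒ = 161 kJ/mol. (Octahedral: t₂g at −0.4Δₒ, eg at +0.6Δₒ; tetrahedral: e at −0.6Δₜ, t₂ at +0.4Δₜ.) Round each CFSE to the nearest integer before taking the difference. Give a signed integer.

-136

Mn⁴⁺: group 7, so d-count = 7 − 4 = 3.
Octahedral (high-spin): t₂g³ eg⁰, CFSE = 3(−0.4) + 0(+0.6) = -1.2Δₒ = -1.2 × 161 = -193 kJ/mol.
Tetrahedral: e² t₂¹, CFSE = 2(−0.6) + 1(+0.4) = -0.8Δₜ = -0.8 × (4/9) × 161 = -57 kJ/mol.
OSPE = -193 − (-57) = -136 kJ/mol.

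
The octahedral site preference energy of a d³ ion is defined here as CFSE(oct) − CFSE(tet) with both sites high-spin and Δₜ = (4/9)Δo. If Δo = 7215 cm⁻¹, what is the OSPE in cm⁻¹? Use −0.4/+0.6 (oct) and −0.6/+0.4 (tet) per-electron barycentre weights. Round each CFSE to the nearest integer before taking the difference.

-6093

Octahedral high-spin t₂g³ eg⁰: CFSE = -1.2 × 7215 = -8658 cm⁻¹.
Tetrahedral e² t₂¹ gives -0.8Δₜ = -0.8 × (4/9) × 7215 = -2565 cm⁻¹.
OSPE = -8658 − (-2565) = -6093 cm⁻¹.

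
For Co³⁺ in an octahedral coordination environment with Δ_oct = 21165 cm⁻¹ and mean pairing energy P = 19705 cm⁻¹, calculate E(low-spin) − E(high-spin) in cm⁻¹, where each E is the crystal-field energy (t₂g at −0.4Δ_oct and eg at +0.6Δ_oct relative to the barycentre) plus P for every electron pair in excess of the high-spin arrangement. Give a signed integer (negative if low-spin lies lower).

Group 9 minus oxidation state +3 gives a d⁶ configuration for Co³⁺.
In the high-spin limit (t₂g⁴ eg²) the orbital term is -0.4Δ_oct = -8466 cm⁻¹, with no excess pairing.
For low-spin the configuration is t₂g⁶ eg⁰: orbital energy -2.4 × 21165 = -50796 cm⁻¹, and 2 additional pairs relative to high-spin add 39410 cm⁻¹, giving -11386 cm⁻¹.
E(LS) − E(HS) = -11386 − (-8466) = -2920 cm⁻¹.

-2920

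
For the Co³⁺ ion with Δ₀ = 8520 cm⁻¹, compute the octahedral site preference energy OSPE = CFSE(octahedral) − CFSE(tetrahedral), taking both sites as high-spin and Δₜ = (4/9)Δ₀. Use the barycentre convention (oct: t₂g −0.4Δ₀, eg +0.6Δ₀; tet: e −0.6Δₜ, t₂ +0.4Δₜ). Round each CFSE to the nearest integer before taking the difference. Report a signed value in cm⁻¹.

-1136

Co³⁺: group 9, so d-count = 9 − 3 = 6.
Octahedral (high-spin): t₂g⁴ eg², CFSE = 4(−0.4) + 2(+0.6) = -0.4Δ₀ = -0.4 × 8520 = -3408 cm⁻¹.
Tetrahedral e³ t₂³ gives -0.6Δₜ = -0.6 × (4/9) × 8520 = -2272 cm⁻¹.
OSPE = -3408 − (-2272) = -1136 cm⁻¹.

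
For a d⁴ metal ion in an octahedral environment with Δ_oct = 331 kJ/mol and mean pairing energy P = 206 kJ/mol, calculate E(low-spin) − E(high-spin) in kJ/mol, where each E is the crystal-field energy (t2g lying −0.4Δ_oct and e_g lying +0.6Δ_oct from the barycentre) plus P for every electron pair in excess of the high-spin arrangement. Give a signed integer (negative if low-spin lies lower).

High-spin: t2g^3 e_g^1, CFSE = -0.6Δ_oct = -199 kJ/mol.
Low-spin: t2g^4 e_g^0, orbital CFSE = -1.6Δ_oct = -530 kJ/mol; plus 1 excess pair × P = +206 kJ/mol; total -324 kJ/mol.
The difference is -324 − (-199) = -125 kJ/mol, so low-spin lies lower.

-125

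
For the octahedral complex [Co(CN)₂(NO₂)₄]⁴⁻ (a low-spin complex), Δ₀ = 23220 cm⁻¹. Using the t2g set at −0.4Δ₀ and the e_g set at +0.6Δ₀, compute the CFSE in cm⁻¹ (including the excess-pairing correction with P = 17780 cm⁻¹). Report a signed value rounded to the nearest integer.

Ligand charges: 2×(-1) from CN⁻ and 4×(-1) from NO₂⁻ sum to -6; with overall charge -4, Co is +2.
Co sits in group 9; removing 2 electrons leaves Co²⁺ with 9 − 2 = 7 d electrons.
Configuration: t2g^6 e_g^1.
Orbital CFSE = 6(-0.4) + 1(0.6) = -1.8Δ₀ = -1.8 × 23220 = -41796 cm⁻¹.
High-spin d⁷ would be t2g^5 e_g^2 with 2 pairs; low-spin has 3, so 1 excess pair costs +1P = +17780 cm⁻¹.
Overall CFSE = -41796 + 17780 = -24016 cm⁻¹.

-24016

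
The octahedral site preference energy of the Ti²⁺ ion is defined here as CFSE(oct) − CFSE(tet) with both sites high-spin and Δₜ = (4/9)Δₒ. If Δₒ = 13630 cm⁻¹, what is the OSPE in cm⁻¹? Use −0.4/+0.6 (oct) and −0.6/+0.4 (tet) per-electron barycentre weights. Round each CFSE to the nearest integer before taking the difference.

-3635

Ti²⁺: group 4, so d-count = 4 − 2 = 2.
Octahedral (high-spin): t₂g² eg⁰, CFSE = 2(−0.4) + 0(+0.6) = -0.8Δₒ = -0.8 × 13630 = -10904 cm⁻¹.
Tetrahedral e² t₂⁰ gives -1.2Δₜ = -1.2 × (4/9) × 13630 = -7269 cm⁻¹.
Subtracting, OSPE = -10904 − (-7269) = -3635 cm⁻¹.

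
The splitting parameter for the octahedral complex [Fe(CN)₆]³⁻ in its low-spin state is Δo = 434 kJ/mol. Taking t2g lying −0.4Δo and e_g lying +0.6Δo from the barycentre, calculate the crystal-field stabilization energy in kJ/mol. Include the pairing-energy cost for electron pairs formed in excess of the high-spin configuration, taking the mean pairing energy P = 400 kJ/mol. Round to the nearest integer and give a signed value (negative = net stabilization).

-68

Each CN⁻ contributes -1; 6 × (-1) = -6. With overall charge -3, Fe is in the +3 oxidation state.
Fe³⁺: group 8, so d-count = 8 − 3 = 5.
Configuration: t2g^5 e_g^0.
CFSE(orbital) = 5×(-0.4Δo) + 0×(0.6Δo) = -2.0Δo; with Δo = 434 kJ/mol that is -868 kJ/mol.
Relative to high-spin t2g^3 e_g^2 (0 paired), the low-spin configuration has 2 additional pairs, contributing +2 × 400 = +800 kJ/mol.
Combining: -868 + 800 = -68 kJ/mol.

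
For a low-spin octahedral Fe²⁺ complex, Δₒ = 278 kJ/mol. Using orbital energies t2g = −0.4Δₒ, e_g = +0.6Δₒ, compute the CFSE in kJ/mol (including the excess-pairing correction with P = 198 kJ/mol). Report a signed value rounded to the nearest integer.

-271

Group 8 minus oxidation state +2 gives a d⁶ configuration for Fe²⁺.
Electron filling gives t2g^6 e_g^0.
The orbital stabilization is -2.4Δₒ = -2.4 × 278 = -667 kJ/mol.
High-spin d⁶ would be t2g^4 e_g^2 with 1 pair; low-spin has 3, so 2 excess pairs cost +2P = +396 kJ/mol.
Overall CFSE = -667 + 396 = -271 kJ/mol.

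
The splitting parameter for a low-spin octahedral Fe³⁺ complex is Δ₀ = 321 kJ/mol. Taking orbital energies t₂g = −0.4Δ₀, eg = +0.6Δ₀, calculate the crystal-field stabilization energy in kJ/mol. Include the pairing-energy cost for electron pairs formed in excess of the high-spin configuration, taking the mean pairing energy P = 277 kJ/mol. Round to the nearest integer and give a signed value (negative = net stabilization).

-88

Fe sits in group 8; removing 3 electrons leaves Fe³⁺ with 8 − 3 = 5 d electrons.
Configuration: t₂g⁵ eg⁰.
CFSE(orbital) = 5×(-0.4Δ₀) + 0×(0.6Δ₀) = -2.0Δ₀; with Δ₀ = 321 kJ/mol that is -642 kJ/mol.
Relative to high-spin t₂g³ eg² (0 paired), the low-spin configuration has 2 additional pairs, contributing +2 × 277 = +554 kJ/mol.
Combining: -642 + 554 = -88 kJ/mol.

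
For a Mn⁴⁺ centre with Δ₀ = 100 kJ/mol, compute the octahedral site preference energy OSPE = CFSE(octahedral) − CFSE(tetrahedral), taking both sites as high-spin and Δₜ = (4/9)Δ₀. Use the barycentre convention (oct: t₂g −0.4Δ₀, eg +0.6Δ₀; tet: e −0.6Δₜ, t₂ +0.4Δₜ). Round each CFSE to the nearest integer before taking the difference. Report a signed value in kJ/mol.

Group 7 minus oxidation state +4 gives a d³ configuration for Mn⁴⁺.
In an octahedral site d³ (HS) is t₂g³ eg⁰, giving CFSE(oct) = -1.2Δ₀ = -120 kJ/mol.
Tetrahedral e² t₂¹ gives -0.8Δₜ = -0.8 × (4/9) × 100 = -36 kJ/mol.
Subtracting, OSPE = -120 − (-36) = -84 kJ/mol.

-84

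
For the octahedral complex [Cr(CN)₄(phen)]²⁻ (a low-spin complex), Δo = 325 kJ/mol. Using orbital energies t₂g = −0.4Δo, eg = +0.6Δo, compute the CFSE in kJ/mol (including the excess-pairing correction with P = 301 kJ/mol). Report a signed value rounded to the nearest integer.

Ligand charges: 4×(-1) from CN⁻ and 1×(+0) from phen sum to -4; with overall charge -2, Cr is +2.
Cr²⁺: group 6, so d-count = 6 − 2 = 4.
The d⁴ electrons fill as t₂g⁴ eg⁰.
Orbital CFSE = 4(-0.4) + 0(0.6) = -1.6Δo = -1.6 × 325 = -520 kJ/mol.
Relative to high-spin t₂g³ eg¹ (0 paired), the low-spin configuration has 1 additional pair, contributing +1 × 301 = +301 kJ/mol.
Overall CFSE = -520 + 301 = -219 kJ/mol.

-219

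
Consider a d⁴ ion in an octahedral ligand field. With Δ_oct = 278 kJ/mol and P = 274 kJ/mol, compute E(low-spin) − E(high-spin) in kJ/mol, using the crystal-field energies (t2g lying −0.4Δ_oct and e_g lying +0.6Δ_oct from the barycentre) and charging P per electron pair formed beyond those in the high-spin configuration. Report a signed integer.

In the high-spin limit (t2g^3 e_g^1) the orbital term is -0.6Δ_oct = -167 kJ/mol, with no excess pairing.
Low-spin t2g^4 e_g^0 gives -1.6Δ_oct = -445 kJ/mol, but forming 1 extra pair costs 1P = 274 kJ/mol, so E(LS) = -445 + 274 = -171 kJ/mol.
Thus E(LS) − E(HS) = -4 kJ/mol.

-4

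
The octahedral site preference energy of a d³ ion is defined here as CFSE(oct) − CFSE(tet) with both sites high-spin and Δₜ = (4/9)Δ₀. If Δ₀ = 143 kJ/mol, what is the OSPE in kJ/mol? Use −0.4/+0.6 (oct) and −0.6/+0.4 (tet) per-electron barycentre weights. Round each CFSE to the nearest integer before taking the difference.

-121

Octahedral high-spin t₂g³ eg⁰: CFSE = -1.2 × 143 = -172 kJ/mol.
Tetrahedral e² t₂¹ gives -0.8Δₜ = -0.8 × (4/9) × 143 = -51 kJ/mol.
OSPE = CFSE(oct) − CFSE(tet) = -172 − (-51) = -121 kJ/mol.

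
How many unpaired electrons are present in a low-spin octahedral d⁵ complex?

Configuration: t2g^5 e_g^0, giving 1 unpaired electron.

1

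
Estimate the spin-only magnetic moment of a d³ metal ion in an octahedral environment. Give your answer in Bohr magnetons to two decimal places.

Configuration: t₂g³ eg⁰ → 3 unpaired electrons.
μ(spin-only) = √[3(3+2)] = √15 ≈ 3.87 Bohr magnetons.

3.87 Bohr magnetons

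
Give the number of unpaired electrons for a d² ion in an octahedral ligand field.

2

For octahedral d² the high- and low-spin configurations coincide.
Configuration: t2g^2 e_g^0, giving 2 unpaired electrons.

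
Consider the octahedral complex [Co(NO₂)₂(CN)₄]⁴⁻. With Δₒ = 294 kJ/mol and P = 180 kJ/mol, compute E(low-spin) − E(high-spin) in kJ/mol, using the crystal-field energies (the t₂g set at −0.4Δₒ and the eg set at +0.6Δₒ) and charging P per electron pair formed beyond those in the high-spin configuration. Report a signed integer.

-114

Ligand charges: 2×(-1) from NO₂⁻ and 4×(-1) from CN⁻ sum to -6; with overall charge -4, Co is +2.
Co²⁺: group 9, so d-count = 9 − 2 = 7.
High-spin d⁷ fills as t₂g⁵ eg² with CFSE 5(−0.4) + 2(+0.6) = -0.8Δₒ = -235 kJ/mol.
Low-spin t₂g⁶ eg¹ gives -1.8Δₒ = -529 kJ/mol, but forming 1 extra pair costs 1P = 180 kJ/mol, so E(LS) = -529 + 180 = -349 kJ/mol.
E(LS) − E(HS) = -349 − (-235) = -114 kJ/mol.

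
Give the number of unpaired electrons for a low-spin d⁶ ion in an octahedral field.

Configuration: t₂g⁶ eg⁰, giving 0 unpaired electrons.

0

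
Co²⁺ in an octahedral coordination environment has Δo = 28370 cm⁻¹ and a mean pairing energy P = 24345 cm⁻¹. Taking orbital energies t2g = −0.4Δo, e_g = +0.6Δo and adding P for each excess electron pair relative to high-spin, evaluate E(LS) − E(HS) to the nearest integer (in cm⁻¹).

-4025

Co is in group 9, so Co²⁺ is d⁷ (9 − 2 = 7).
High-spin: t2g^5 e_g^2, CFSE = -0.8Δo = -22696 cm⁻¹.
For low-spin the configuration is t2g^6 e_g^1: orbital energy -1.8 × 28370 = -51066 cm⁻¹, and 1 additional pair relative to high-spin adds 24345 cm⁻¹, giving -26721 cm⁻¹.
The difference is -26721 − (-22696) = -4025 cm⁻¹, so low-spin lies lower.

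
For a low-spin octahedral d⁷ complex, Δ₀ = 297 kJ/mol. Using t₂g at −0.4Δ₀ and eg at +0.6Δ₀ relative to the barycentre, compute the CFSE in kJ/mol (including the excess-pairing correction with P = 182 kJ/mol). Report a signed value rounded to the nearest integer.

-353

Electron filling gives t₂g⁶ eg¹.
Orbital CFSE = 6(-0.4) + 1(0.6) = -1.8Δ₀ = -1.8 × 297 = -535 kJ/mol.
High-spin d⁷ would be t₂g⁵ eg² with 2 pairs; low-spin has 3, so 1 excess pair costs +1P = +182 kJ/mol.
Combining: -535 + 182 = -353 kJ/mol.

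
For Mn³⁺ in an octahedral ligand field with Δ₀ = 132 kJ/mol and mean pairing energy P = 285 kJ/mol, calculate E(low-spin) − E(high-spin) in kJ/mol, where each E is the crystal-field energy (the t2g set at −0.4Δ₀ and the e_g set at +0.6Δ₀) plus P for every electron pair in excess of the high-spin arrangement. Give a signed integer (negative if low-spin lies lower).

Mn is in group 7, so Mn³⁺ is d⁴ (7 − 3 = 4).
In the high-spin limit (t2g^3 e_g^1) the orbital term is -0.6Δ₀ = -79 kJ/mol, with no excess pairing.
Low-spin t2g^4 e_g^0 gives -1.6Δ₀ = -211 kJ/mol, but forming 1 extra pair costs 1P = 285 kJ/mol, so E(LS) = -211 + 285 = 74 kJ/mol.
E(LS) − E(HS) = 74 − (-79) = 153 kJ/mol.

153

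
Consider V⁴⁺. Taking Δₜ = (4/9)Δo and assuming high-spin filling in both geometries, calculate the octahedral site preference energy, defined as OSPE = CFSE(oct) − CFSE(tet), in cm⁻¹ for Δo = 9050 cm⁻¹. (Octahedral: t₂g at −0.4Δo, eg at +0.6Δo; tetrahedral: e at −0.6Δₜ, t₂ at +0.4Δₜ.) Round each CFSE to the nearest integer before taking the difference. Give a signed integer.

-1207

V⁴⁺: group 5, so d-count = 5 − 4 = 1.
In an octahedral site d¹ (HS) is t2g^1 e_g^0, giving CFSE(oct) = -0.4Δo = -3620 cm⁻¹.
Tetrahedral: e^1 t2^0, CFSE = 1(−0.6) + 0(+0.4) = -0.6Δₜ = -0.6 × (4/9) × 9050 = -2413 cm⁻¹.
OSPE = CFSE(oct) − CFSE(tet) = -3620 − (-2413) = -1207 cm⁻¹.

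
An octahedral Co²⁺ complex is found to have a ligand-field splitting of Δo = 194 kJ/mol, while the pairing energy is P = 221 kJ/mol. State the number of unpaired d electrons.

Group 9 minus oxidation state +2 gives a d⁷ configuration for Co²⁺.
Since Δo = 194 kJ/mol < P = 221 kJ/mol, the complex adopts the high-spin configuration.
Configuration: t2g^5 e_g^2.
Unpaired electrons: 3.

3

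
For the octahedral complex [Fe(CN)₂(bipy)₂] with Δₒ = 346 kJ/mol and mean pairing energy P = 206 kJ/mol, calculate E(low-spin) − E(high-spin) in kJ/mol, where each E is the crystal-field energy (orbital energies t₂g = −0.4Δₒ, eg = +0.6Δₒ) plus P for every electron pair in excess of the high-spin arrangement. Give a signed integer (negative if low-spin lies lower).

Ligand charges: 2×(-1) from CN⁻ and 2×(+0) from bipy sum to -2; with overall charge +0, Fe is +2.
Group 8 minus oxidation state +2 gives a d⁶ configuration for Fe²⁺.
In the high-spin limit (t₂g⁴ eg²) the orbital term is -0.4Δₒ = -138 kJ/mol, with no excess pairing.
Low-spin: t₂g⁶ eg⁰, orbital CFSE = -2.4Δₒ = -830 kJ/mol; plus 2 excess pairs × P = +412 kJ/mol; total -418 kJ/mol.
Thus E(LS) − E(HS) = -280 kJ/mol.

-280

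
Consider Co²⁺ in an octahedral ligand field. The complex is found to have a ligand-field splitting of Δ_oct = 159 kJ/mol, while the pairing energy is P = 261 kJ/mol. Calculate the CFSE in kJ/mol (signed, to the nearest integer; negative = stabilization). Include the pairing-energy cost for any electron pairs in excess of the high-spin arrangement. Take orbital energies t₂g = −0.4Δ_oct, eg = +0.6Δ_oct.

Co sits in group 9; removing 2 electrons leaves Co²⁺ with 9 − 2 = 7 d electrons.
Δ_oct < P, so pairing is avoided: the ground state is high-spin.
Filling d⁷ accordingly: t₂g⁵ eg².
Orbital CFSE = -0.8Δ_oct = -0.8 × 159 = -127 kJ/mol.
High-spin has no excess pairs, so no pairing correction applies.

-127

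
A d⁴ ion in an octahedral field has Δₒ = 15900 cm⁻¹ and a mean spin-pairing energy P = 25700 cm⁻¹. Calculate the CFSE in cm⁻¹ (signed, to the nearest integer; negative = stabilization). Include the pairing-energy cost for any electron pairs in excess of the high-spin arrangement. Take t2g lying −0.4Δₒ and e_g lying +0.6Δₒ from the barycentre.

With Δₒ < P the complex is high-spin.
That gives t2g^3 e_g^1.
Orbital CFSE = -0.6Δₒ = -0.6 × 15900 = -9540 cm⁻¹.
High-spin has no excess pairs, so no pairing correction applies.

-9540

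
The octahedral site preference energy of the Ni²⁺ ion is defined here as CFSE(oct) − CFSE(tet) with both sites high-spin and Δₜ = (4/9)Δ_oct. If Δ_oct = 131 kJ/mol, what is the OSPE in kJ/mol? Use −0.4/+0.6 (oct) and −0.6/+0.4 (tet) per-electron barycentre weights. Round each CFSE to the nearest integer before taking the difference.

Ni is in group 10, so Ni²⁺ is d⁸ (10 − 2 = 8).
Octahedral (high-spin): t₂g⁶ eg², CFSE = 6(−0.4) + 2(+0.6) = -1.2Δ_oct = -1.2 × 131 = -157 kJ/mol.
Tetrahedral e⁴ t₂⁴ gives -0.8Δₜ = -0.8 × (4/9) × 131 = -47 kJ/mol.
OSPE = CFSE(oct) − CFSE(tet) = -157 − (-47) = -110 kJ/mol.

-110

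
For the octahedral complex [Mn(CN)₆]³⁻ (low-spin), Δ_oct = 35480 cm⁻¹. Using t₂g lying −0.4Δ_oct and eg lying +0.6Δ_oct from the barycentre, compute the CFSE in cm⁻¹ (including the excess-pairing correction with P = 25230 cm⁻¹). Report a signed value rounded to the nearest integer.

-31538

Each CN⁻ contributes -1; 6 × (-1) = -6. With overall charge -3, Mn is in the +3 oxidation state.
Mn is in group 7, so Mn³⁺ is d⁴ (7 − 3 = 4).
Electron filling gives t₂g⁴ eg⁰.
Orbital CFSE = 4(-0.4) + 0(0.6) = -1.6Δ_oct = -1.6 × 35480 = -56768 cm⁻¹.
Pairing penalty: 1 pair vs 0 in the high-spin reference → 1 extra × P = 25230 cm⁻¹.
Net CFSE = -56768 + 25230 = -31538 cm⁻¹.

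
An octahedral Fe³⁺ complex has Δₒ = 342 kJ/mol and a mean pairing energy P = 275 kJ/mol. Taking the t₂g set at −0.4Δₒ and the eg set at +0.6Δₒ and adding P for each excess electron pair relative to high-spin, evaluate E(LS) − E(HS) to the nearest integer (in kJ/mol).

Fe sits in group 8; removing 3 electrons leaves Fe³⁺ with 8 − 3 = 5 d electrons.
In the high-spin limit (t₂g³ eg²) the orbital term is 0.0Δₒ = 0 kJ/mol, with no excess pairing.
Low-spin: t₂g⁵ eg⁰, orbital CFSE = -2.0Δₒ = -684 kJ/mol; plus 2 excess pairs × P = +550 kJ/mol; total -134 kJ/mol.
Thus E(LS) − E(HS) = -134 kJ/mol.

-134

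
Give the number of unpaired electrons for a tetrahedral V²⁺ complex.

3

V is in group 5, so V²⁺ is d³ (5 − 2 = 3).
With tetrahedral geometry the complex is necessarily high-spin.
Configuration: e^2 t2^1, giving 3 unpaired electrons.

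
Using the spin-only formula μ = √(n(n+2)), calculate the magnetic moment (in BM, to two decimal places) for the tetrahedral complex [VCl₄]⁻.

2.83 BM

Each Cl⁻ contributes -1; 4 × (-1) = -4. With overall charge -1, V is in the +3 oxidation state.
V is in group 5, so V³⁺ is d² (5 − 3 = 2).
Tetrahedral fields are weak (Δₜ ≈ 4/9 Δₒ), so electrons fill high-spin.
Configuration: e^2 t2^0 → 2 unpaired electrons.
μ(spin-only) = √[2(2+2)] = √8 ≈ 2.83 BM.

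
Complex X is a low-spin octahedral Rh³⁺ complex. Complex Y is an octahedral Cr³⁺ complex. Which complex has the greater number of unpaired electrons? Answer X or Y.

X: Rh sits in group 9; removing 3 electrons leaves Rh³⁺ with 9 − 3 = 6 d electrons; t₂g⁶ eg⁰ → 0 unpaired.
Y: Group 6 minus oxidation state +3 gives a d³ configuration for Cr³⁺; For octahedral d³ the high- and low-spin configurations coincide; t₂g³ eg⁰ → 3 unpaired.
So Y has more unpaired electrons.

Y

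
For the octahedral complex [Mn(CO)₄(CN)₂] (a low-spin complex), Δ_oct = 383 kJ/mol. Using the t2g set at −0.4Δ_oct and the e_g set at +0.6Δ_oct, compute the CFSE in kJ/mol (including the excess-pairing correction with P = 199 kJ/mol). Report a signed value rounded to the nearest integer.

-368

Ligand charges: 4×(+0) from CO and 2×(-1) from CN⁻ sum to -2; with overall charge +0, Mn is +2.
Mn²⁺: group 7, so d-count = 7 − 2 = 5.
The d⁵ electrons fill as t2g^5 e_g^0.
Orbital CFSE = 5(-0.4) + 0(0.6) = -2.0Δ_oct = -2.0 × 383 = -766 kJ/mol.
Relative to high-spin t2g^3 e_g^2 (0 paired), the low-spin configuration has 2 additional pairs, contributing +2 × 199 = +398 kJ/mol.
Net CFSE = -766 + 398 = -368 kJ/mol.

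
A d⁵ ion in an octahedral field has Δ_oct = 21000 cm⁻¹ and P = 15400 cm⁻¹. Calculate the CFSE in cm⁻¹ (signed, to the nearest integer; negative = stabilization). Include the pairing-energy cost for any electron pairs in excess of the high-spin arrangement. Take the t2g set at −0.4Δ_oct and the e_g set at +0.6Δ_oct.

Here Δ_oct > P (21000 > 15400), so the low-spin state is favoured.
That gives t2g^5 e_g^0.
Orbital CFSE = -2.0Δ_oct = -2.0 × 21000 = -42000 cm⁻¹.
Excess pairs vs high-spin: 2 − 0 = 2; pairing cost = +30800 cm⁻¹.
Net CFSE = -42000 + 30800 = -11200 cm⁻¹.

-11200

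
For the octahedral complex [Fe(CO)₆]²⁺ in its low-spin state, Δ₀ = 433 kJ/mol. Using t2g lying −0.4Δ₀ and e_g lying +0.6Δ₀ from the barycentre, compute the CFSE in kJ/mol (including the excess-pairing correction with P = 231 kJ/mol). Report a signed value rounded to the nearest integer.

CO is neutral, so the +2 overall charge sits on Fe: oxidation state +2.
Fe is in group 8, so Fe²⁺ is d⁶ (8 − 2 = 6).
Electron filling gives t2g^6 e_g^0.
CFSE(orbital) = 6×(-0.4Δ₀) + 0×(0.6Δ₀) = -2.4Δ₀; with Δ₀ = 433 kJ/mol that is -1039 kJ/mol.
Pairing penalty: 3 pairs vs 1 in the high-spin reference → 2 extra × P = 462 kJ/mol.
Net CFSE = -1039 + 462 = -577 kJ/mol.

-577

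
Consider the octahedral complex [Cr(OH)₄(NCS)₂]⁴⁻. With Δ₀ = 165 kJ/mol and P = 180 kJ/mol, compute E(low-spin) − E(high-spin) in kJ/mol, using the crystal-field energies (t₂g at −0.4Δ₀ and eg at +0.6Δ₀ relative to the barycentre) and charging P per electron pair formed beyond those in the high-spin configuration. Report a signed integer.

15

Ligand charges: 4×(-1) from OH⁻ and 2×(-1) from NCS⁻ sum to -6; with overall charge -4, Cr is +2.
Group 6 minus oxidation state +2 gives a d⁴ configuration for Cr²⁺.
In the high-spin limit (t₂g³ eg¹) the orbital term is -0.6Δ₀ = -99 kJ/mol, with no excess pairing.
For low-spin the configuration is t₂g⁴ eg⁰: orbital energy -1.6 × 165 = -264 kJ/mol, and 1 additional pair relative to high-spin adds 180 kJ/mol, giving -84 kJ/mol.
Thus E(LS) − E(HS) = 15 kJ/mol.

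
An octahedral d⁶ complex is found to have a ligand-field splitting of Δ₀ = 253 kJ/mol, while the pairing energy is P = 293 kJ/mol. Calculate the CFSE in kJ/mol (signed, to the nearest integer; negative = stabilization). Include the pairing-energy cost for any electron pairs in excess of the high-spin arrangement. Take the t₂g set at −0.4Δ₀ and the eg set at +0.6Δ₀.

-101

Δ₀ < P, so pairing is avoided: the ground state is high-spin.
Filling d⁶ accordingly: t₂g⁴ eg².
Orbital CFSE = -0.4Δ₀ = -0.4 × 253 = -101 kJ/mol.
High-spin has no excess pairs, so no pairing correction applies.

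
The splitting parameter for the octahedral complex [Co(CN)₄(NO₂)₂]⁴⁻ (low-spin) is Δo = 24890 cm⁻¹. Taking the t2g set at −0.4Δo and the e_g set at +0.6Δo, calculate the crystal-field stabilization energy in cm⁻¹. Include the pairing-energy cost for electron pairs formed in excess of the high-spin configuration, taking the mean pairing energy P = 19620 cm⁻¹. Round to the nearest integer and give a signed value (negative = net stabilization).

Ligand charges: 4×(-1) from CN⁻ and 2×(-1) from NO₂⁻ sum to -6; with overall charge -4, Co is +2.
Co sits in group 9; removing 2 electrons leaves Co²⁺ with 9 − 2 = 7 d electrons.
Electron filling gives t2g^6 e_g^1.
Orbital CFSE = 6(-0.4) + 1(0.6) = -1.8Δo = -1.8 × 24890 = -44802 cm⁻¹.
Pairing penalty: 3 pairs vs 2 in the high-spin reference → 1 extra × P = 19620 cm⁻¹.
Overall CFSE = -44802 + 19620 = -25182 cm⁻¹.

-25182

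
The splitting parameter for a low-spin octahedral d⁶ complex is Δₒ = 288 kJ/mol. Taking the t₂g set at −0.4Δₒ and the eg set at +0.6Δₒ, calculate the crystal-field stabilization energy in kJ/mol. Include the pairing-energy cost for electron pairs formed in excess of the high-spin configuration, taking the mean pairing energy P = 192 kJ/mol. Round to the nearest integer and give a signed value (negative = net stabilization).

The d⁶ electrons fill as t₂g⁶ eg⁰.
CFSE(orbital) = 6×(-0.4Δₒ) + 0×(0.6Δₒ) = -2.4Δₒ; with Δₒ = 288 kJ/mol that is -691 kJ/mol.
High-spin d⁶ would be t₂g⁴ eg² with 1 pair; low-spin has 3, so 2 excess pairs cost +2P = +384 kJ/mol.
Combining: -691 + 384 = -307 kJ/mol.

-307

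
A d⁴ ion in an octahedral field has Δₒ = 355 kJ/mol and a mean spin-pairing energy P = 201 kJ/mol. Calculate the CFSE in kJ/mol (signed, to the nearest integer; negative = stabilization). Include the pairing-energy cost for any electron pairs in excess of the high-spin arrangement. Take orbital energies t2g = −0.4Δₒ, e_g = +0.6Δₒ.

-367

Since Δₒ = 355 kJ/mol > P = 201 kJ/mol, the complex adopts the low-spin configuration.
That gives t2g^4 e_g^0.
Orbital CFSE = -1.6Δₒ = -1.6 × 355 = -568 kJ/mol.
Excess pairs vs high-spin: 1 − 0 = 1; pairing cost = +201 kJ/mol.
Net CFSE = -568 + 201 = -367 kJ/mol.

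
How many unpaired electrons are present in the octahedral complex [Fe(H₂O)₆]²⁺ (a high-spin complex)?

H₂O is neutral, so the +2 overall charge sits on Fe: oxidation state +2.
Fe sits in group 8; removing 2 electrons leaves Fe²⁺ with 8 − 2 = 6 d electrons.
Configuration: t₂g⁴ eg², giving 4 unpaired electrons.

4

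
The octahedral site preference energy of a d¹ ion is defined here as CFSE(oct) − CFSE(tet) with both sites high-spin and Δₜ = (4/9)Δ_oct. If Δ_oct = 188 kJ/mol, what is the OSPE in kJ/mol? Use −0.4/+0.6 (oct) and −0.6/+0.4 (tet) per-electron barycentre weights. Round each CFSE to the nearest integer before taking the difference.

Octahedral (high-spin): t2g^1 e_g^0, CFSE = 1(−0.4) + 0(+0.6) = -0.4Δ_oct = -0.4 × 188 = -75 kJ/mol.
Tetrahedral e^1 t2^0 gives -0.6Δₜ = -0.6 × (4/9) × 188 = -50 kJ/mol.
OSPE = CFSE(oct) − CFSE(tet) = -75 − (-50) = -25 kJ/mol.

-25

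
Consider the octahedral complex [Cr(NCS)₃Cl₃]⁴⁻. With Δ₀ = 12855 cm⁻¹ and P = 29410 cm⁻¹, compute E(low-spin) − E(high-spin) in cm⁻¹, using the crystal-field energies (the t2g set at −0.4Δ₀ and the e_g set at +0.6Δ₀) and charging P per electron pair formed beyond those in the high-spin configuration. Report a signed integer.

16555

Ligand charges: 3×(-1) from NCS⁻ and 3×(-1) from Cl⁻ sum to -6; with overall charge -4, Cr is +2.
Cr is in group 6, so Cr²⁺ is d⁴ (6 − 2 = 4).
High-spin d⁴ fills as t2g^3 e_g^1 with CFSE 3(−0.4) + 1(+0.6) = -0.6Δ₀ = -7713 cm⁻¹.
Low-spin: t2g^4 e_g^0, orbital CFSE = -1.6Δ₀ = -20568 cm⁻¹; plus 1 excess pair × P = +29410 cm⁻¹; total 8842 cm⁻¹.
E(LS) − E(HS) = 8842 − (-7713) = 16555 cm⁻¹.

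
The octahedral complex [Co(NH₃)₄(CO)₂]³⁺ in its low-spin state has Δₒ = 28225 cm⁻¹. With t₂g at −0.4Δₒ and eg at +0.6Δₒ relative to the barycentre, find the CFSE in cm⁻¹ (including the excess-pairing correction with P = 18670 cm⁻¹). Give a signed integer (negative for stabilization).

Ligand charges: 4×(+0) from NH₃ and 2×(+0) from CO sum to +0; with overall charge +3, Co is +3.
Group 9 minus oxidation state +3 gives a d⁶ configuration for Co³⁺.
Configuration: t₂g⁶ eg⁰.
Orbital CFSE = 6(-0.4) + 0(0.6) = -2.4Δₒ = -2.4 × 28225 = -67740 cm⁻¹.
High-spin d⁶ would be t₂g⁴ eg² with 1 pair; low-spin has 3, so 2 excess pairs cost +2P = +37340 cm⁻¹.
Overall CFSE = -67740 + 37340 = -30400 cm⁻¹.

-30400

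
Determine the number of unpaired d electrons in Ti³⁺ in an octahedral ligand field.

Ti sits in group 4; removing 3 electrons leaves Ti³⁺ with 4 − 3 = 1 d electrons.
For octahedral d¹ the high- and low-spin configurations coincide.
Configuration: t₂g¹ eg⁰, giving 1 unpaired electron.

1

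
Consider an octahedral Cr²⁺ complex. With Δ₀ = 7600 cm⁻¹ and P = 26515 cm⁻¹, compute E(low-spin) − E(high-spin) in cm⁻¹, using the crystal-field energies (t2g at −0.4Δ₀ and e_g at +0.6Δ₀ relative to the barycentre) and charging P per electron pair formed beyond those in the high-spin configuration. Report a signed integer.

Cr sits in group 6; removing 2 electrons leaves Cr²⁺ with 6 − 2 = 4 d electrons.
High-spin d⁴ fills as t2g^3 e_g^1 with CFSE 3(−0.4) + 1(+0.6) = -0.6Δ₀ = -4560 cm⁻¹.
For low-spin the configuration is t2g^4 e_g^0: orbital energy -1.6 × 7600 = -12160 cm⁻¹, and 1 additional pair relative to high-spin adds 26515 cm⁻¹, giving 14355 cm⁻¹.
Thus E(LS) − E(HS) = 18915 cm⁻¹.

18915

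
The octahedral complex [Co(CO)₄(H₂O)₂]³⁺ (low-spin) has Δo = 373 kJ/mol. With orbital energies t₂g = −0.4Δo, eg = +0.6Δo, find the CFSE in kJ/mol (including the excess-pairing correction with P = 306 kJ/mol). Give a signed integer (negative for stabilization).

-283

Ligand charges: 4×(+0) from CO and 2×(+0) from H₂O sum to +0; with overall charge +3, Co is +3.
Co sits in group 9; removing 3 electrons leaves Co³⁺ with 9 − 3 = 6 d electrons.
The d⁶ electrons fill as t₂g⁶ eg⁰.
Orbital CFSE = 6(-0.4) + 0(0.6) = -2.4Δo = -2.4 × 373 = -895 kJ/mol.
High-spin d⁶ would be t₂g⁴ eg² with 1 pair; low-spin has 3, so 2 excess pairs cost +2P = +612 kJ/mol.
Combining: -895 + 612 = -283 kJ/mol.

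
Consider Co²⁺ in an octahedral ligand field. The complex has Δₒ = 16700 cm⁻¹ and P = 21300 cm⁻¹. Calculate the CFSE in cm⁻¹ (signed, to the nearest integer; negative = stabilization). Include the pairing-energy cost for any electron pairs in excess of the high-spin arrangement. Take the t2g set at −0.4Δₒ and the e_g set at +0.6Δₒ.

Co sits in group 9; removing 2 electrons leaves Co²⁺ with 9 − 2 = 7 d electrons.
With Δₒ < P the complex is high-spin.
Filling d⁷ accordingly: t2g^5 e_g^2.
Orbital CFSE = -0.8Δₒ = -0.8 × 16700 = -13360 cm⁻¹.
High-spin has no excess pairs, so no pairing correction applies.

-13360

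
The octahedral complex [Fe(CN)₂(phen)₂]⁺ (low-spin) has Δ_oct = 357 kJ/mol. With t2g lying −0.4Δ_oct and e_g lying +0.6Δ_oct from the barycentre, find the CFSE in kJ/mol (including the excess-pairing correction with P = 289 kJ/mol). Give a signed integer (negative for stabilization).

-136

Ligand charges: 2×(-1) from CN⁻ and 2×(+0) from phen sum to -2; with overall charge +1, Fe is +3.
Group 8 minus oxidation state +3 gives a d⁵ configuration for Fe³⁺.
The d⁵ electrons fill as t2g^5 e_g^0.
Orbital CFSE = 5(-0.4) + 0(0.6) = -2.0Δ_oct = -2.0 × 357 = -714 kJ/mol.
Pairing penalty: 2 pairs vs 0 in the high-spin reference → 2 extra × P = 578 kJ/mol.
Combining: -714 + 578 = -136 kJ/mol.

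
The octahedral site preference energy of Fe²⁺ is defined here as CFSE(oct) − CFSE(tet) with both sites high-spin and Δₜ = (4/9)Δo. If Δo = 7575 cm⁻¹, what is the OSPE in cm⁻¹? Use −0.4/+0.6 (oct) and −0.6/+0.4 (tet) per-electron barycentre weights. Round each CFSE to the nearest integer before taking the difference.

Group 8 minus oxidation state +2 gives a d⁶ configuration for Fe²⁺.
Octahedral (high-spin): t2g^4 e_g^2, CFSE = 4(−0.4) + 2(+0.6) = -0.4Δo = -0.4 × 7575 = -3030 cm⁻¹.
Tetrahedral e^3 t2^3 gives -0.6Δₜ = -0.6 × (4/9) × 7575 = -2020 cm⁻¹.
Subtracting, OSPE = -3030 − (-2020) = -1010 cm⁻¹.

-1010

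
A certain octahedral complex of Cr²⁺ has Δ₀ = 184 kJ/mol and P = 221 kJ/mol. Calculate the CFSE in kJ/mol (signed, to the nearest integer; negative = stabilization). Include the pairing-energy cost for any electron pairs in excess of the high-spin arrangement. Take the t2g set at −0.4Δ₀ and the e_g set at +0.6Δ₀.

Cr sits in group 6; removing 2 electrons leaves Cr²⁺ with 6 − 2 = 4 d electrons.
Δ₀ < P, so pairing is avoided: the ground state is high-spin.
Configuration: t2g^3 e_g^1.
Orbital CFSE = -0.6Δ₀ = -0.6 × 184 = -110 kJ/mol.
High-spin has no excess pairs, so no pairing correction applies.

-110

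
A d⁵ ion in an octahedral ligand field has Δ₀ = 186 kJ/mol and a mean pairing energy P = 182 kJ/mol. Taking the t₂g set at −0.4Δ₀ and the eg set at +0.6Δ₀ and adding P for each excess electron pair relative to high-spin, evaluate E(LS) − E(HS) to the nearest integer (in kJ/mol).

-8

High-spin: t₂g³ eg², CFSE = 0.0Δ₀ = 0 kJ/mol.
For low-spin the configuration is t₂g⁵ eg⁰: orbital energy -2.0 × 186 = -372 kJ/mol, and 2 additional pairs relative to high-spin add 364 kJ/mol, giving -8 kJ/mol.
The difference is -8 − (0) = -8 kJ/mol, so low-spin lies lower.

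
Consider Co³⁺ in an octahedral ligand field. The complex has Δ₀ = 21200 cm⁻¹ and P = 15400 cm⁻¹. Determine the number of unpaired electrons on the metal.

0

Co³⁺: group 9, so d-count = 9 − 3 = 6.
With Δ₀ > P the complex is low-spin.
Filling d⁶ accordingly: t₂g⁶ eg⁰.
Unpaired electrons: 0.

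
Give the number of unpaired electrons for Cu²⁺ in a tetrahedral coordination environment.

1

Cu²⁺: group 11, so d-count = 11 − 2 = 9.
Tetrahedral splitting is small, so the complex is high-spin.
Configuration: e⁴ t₂⁵, giving 1 unpaired electron.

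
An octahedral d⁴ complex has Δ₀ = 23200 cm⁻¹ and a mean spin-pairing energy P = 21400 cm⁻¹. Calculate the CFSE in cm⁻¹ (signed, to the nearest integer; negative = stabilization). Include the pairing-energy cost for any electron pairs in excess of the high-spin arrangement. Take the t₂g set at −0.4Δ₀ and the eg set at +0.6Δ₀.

Δ₀ > P, so pairing is preferred: the ground state is low-spin.
That gives t₂g⁴ eg⁰.
Orbital CFSE = -1.6Δ₀ = -1.6 × 23200 = -37120 cm⁻¹.
Excess pairs vs high-spin: 1 − 0 = 1; pairing cost = +21400 cm⁻¹.
Net CFSE = -37120 + 21400 = -15720 cm⁻¹.

-15720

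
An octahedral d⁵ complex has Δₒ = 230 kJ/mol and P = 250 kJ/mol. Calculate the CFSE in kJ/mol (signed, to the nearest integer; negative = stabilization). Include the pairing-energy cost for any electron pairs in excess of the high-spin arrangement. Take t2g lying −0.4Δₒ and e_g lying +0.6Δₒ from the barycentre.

0

Here Δₒ < P (230 < 250), so the high-spin state is favoured.
That gives t2g^3 e_g^2.
Orbital CFSE = 0.0Δₒ = 0.0 × 230 = 0 kJ/mol.
High-spin has no excess pairs, so no pairing correction applies.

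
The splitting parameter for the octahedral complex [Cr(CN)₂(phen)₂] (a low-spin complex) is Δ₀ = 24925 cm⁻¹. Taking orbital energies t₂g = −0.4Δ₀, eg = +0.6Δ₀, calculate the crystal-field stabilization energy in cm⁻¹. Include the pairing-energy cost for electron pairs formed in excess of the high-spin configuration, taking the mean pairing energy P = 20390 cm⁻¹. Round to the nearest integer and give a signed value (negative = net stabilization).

Ligand charges: 2×(-1) from CN⁻ and 2×(+0) from phen sum to -2; with overall charge +0, Cr is +2.
Cr is in group 6, so Cr²⁺ is d⁴ (6 − 2 = 4).
Configuration: t₂g⁴ eg⁰.
Orbital CFSE = 4(-0.4) + 0(0.6) = -1.6Δ₀ = -1.6 × 24925 = -39880 cm⁻¹.
Relative to high-spin t₂g³ eg¹ (0 paired), the low-spin configuration has 1 additional pair, contributing +1 × 20390 = +20390 cm⁻¹.
Net CFSE = -39880 + 20390 = -19490 cm⁻¹.

-19490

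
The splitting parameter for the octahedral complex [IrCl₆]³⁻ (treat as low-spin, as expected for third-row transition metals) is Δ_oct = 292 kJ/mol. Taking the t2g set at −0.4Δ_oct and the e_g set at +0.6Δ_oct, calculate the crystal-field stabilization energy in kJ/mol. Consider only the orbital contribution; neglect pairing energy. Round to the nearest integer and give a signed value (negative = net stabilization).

-701

Each Cl⁻ contributes -1; 6 × (-1) = -6. With overall charge -3, Ir is in the +3 oxidation state.
Group 9 minus oxidation state +3 gives a d⁶ configuration for Ir³⁺.
Electron filling gives t2g^6 e_g^0.
CFSE(orbital) = 6×(-0.4Δ_oct) + 0×(0.6Δ_oct) = -2.4Δ_oct; with Δ_oct = 292 kJ/mol that is -701 kJ/mol.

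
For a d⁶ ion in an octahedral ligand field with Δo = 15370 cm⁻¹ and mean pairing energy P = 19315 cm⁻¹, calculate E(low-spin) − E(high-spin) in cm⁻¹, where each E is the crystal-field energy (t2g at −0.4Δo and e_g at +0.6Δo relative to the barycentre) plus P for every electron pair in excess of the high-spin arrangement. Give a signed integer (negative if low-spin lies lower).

7890

High-spin: t2g^4 e_g^2, CFSE = -0.4Δo = -6148 cm⁻¹.
Low-spin: t2g^6 e_g^0, orbital CFSE = -2.4Δo = -36888 cm⁻¹; plus 2 excess pairs × P = +38630 cm⁻¹; total 1742 cm⁻¹.
The difference is 1742 − (-6148) = 7890 cm⁻¹, so high-spin lies lower.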